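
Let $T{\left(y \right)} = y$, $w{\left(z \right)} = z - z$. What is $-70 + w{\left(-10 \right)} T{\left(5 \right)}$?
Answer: $-70$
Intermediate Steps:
$w{\left(z \right)} = 0$
$-70 + w{\left(-10 \right)} T{\left(5 \right)} = -70 + 0 \cdot 5 = -70 + 0 = -70$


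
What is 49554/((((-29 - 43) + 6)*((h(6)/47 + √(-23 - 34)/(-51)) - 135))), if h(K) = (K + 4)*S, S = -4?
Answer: 2148846152535/388807023506 - 310150227*I*√57/388807023506 ≈ 5.5268 - 0.0060225*I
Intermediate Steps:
h(K) = -16 - 4*K (h(K) = (K + 4)*(-4) = (4 + K)*(-4) = -16 - 4*K)
49554/((((-29 - 43) + 6)*((h(6)/47 + √(-23 - 34)/(-51)) - 135))) = 49554/((((-29 - 43) + 6)*(((-16 - 4*6)/47 + √(-23 - 34)/(-51)) - 135))) = 49554/(((-72 + 6)*(((-16 - 24)*(1/47) + √(-57)*(-1/51)) - 135))) = 49554/((-66*((-40*1/47 + (I*√57)*(-1/51)) - 135))) = 49554/((-66*((-40/47 - I*√57/51) - 135))) = 49554/((-66*(-6385/47 - I*√57/51))) = 49554/(421410/47 + 22*I*√57/17)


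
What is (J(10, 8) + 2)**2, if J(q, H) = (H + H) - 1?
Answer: 289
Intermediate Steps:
J(q, H) = -1 + 2*H (J(q, H) = 2*H - 1 = -1 + 2*H)
(J(10, 8) + 2)**2 = ((-1 + 2*8) + 2)**2 = ((-1 + 16) + 2)**2 = (15 + 2)**2 = 17**2 = 289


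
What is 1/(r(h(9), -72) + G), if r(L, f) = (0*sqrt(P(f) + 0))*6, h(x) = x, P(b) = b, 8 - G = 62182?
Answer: -1/62174 ≈ -1.6084e-5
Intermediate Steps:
G = -62174 (G = 8 - 1*62182 = 8 - 62182 = -62174)
r(L, f) = 0 (r(L, f) = (0*sqrt(f + 0))*6 = (0*sqrt(f))*6 = 0*6 = 0)
1/(r(h(9), -72) + G) = 1/(0 - 62174) = 1/(-62174) = -1/62174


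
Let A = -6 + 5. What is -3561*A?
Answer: 3561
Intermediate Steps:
A = -1
-3561*A = -3561*(-1) = 3561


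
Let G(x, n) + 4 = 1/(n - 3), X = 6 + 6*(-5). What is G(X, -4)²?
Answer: 841/49 ≈ 17.163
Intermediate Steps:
X = -24 (X = 6 - 30 = -24)
G(x, n) = -4 + 1/(-3 + n) (G(x, n) = -4 + 1/(n - 3) = -4 + 1/(-3 + n))
G(X, -4)² = ((13 - 4*(-4))/(-3 - 4))² = ((13 + 16)/(-7))² = (-⅐*29)² = (-29/7)² = 841/49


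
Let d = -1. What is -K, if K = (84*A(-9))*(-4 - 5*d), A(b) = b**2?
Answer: -6804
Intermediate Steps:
K = 6804 (K = (84*(-9)**2)*(-4 - 5*(-1)) = (84*81)*(-4 + 5) = 6804*1 = 6804)
-K = -1*6804 = -6804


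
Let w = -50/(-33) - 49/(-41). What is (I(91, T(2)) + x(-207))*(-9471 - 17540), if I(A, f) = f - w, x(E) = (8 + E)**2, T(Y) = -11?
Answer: -1446752458633/1353 ≈ -1.0693e+9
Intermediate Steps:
w = 3667/1353 (w = -50*(-1/33) - 49*(-1/41) = 50/33 + 49/41 = 3667/1353 ≈ 2.7103)
I(A, f) = -3667/1353 + f (I(A, f) = f - 1*3667/1353 = f - 3667/1353 = -3667/1353 + f)
(I(91, T(2)) + x(-207))*(-9471 - 17540) = ((-3667/1353 - 11) + (8 - 207)**2)*(-9471 - 17540) = (-18550/1353 + (-199)**2)*(-27011) = (-18550/1353 + 39601)*(-27011) = (53561603/1353)*(-27011) = -1446752458633/1353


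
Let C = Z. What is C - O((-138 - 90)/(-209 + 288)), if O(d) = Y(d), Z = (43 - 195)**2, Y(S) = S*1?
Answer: 1825444/79 ≈ 23107.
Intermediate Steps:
Y(S) = S
Z = 23104 (Z = (-152)**2 = 23104)
O(d) = d
C = 23104
C - O((-138 - 90)/(-209 + 288)) = 23104 - (-138 - 90)/(-209 + 288) = 23104 - (-228)/79 = 23104 - 1*(-228/79) = 23104 + 228/79 = 1825444/79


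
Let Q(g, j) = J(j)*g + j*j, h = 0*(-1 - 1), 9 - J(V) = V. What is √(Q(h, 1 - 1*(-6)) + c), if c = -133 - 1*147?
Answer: I*√231 ≈ 15.199*I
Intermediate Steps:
J(V) = 9 - V
h = 0 (h = 0*(-2) = 0)
Q(g, j) = j² + g*(9 - j) (Q(g, j) = (9 - j)*g + j*j = g*(9 - j) + j² = j² + g*(9 - j))
c = -280 (c = -133 - 147 = -280)
√(Q(h, 1 - 1*(-6)) + c) = √(((1 - 1*(-6))² - 1*0*(-9 + (1 - 1*(-6)))) - 280) = √(((1 + 6)² - 1*0*(-9 + (1 + 6))) - 280) = √((7² - 1*0*(-9 + 7)) - 280) = √((49 - 1*0*(-2)) - 280) = √((49 + 0) - 280) = √(49 - 280) = √(-231) = I*√231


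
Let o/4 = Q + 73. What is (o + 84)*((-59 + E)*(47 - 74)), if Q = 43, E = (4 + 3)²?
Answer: 147960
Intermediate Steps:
E = 49 (E = 7² = 49)
o = 464 (o = 4*(43 + 73) = 4*116 = 464)
(o + 84)*((-59 + E)*(47 - 74)) = (464 + 84)*((-59 + 49)*(47 - 74)) = 548*(-10*(-27)) = 548*270 = 147960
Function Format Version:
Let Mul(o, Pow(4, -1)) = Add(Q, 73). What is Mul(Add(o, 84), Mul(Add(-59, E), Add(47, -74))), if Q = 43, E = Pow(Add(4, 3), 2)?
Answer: 147960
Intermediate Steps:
E = 49 (E = Pow(7, 2) = 49)
o = 464 (o = Mul(4, Add(43, 73)) = Mul(4, 116) = 464)
Mul(Add(o, 84), Mul(Add(-59, E), Add(47, -74))) = Mul(Add(464, 84), Mul(Add(-59, 49), Add(47, -74))) = Mul(548, Mul(-10, -27)) = Mul(548, 270) = 147960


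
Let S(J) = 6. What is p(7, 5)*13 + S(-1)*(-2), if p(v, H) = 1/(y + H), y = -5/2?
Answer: -34/5 ≈ -6.8000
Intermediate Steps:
y = -5/2 (y = -5*½ = -5/2 ≈ -2.5000)
p(v, H) = 1/(-5/2 + H)
p(7, 5)*13 + S(-1)*(-2) = (2/(-5 + 2*5))*13 + 6*(-2) = (2/(-5 + 10))*13 - 12 = (2/5)*13 - 12 = (2*(⅕))*13 - 12 = (⅖)*13 - 12 = 26/5 - 12 = -34/5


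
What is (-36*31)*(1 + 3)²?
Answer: -17856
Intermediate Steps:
(-36*31)*(1 + 3)² = -1116*4² = -1116*16 = -17856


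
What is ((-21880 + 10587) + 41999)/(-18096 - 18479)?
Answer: -30706/36575 ≈ -0.83953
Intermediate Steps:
((-21880 + 10587) + 41999)/(-18096 - 18479) = (-11293 + 41999)/(-36575) = 30706*(-1/36575) = -30706/36575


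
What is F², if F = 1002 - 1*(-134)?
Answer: 1290496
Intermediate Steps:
F = 1136 (F = 1002 + 134 = 1136)
F² = 1136² = 1290496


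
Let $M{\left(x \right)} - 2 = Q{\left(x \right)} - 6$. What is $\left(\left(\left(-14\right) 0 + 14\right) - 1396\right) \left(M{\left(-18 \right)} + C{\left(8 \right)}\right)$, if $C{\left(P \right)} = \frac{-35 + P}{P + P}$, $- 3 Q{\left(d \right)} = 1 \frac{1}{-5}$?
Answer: $\frac{932159}{120} \approx 7768.0$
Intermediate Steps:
$Q{\left(d \right)} = \frac{1}{15}$ ($Q{\left(d \right)} = - \frac{1 \frac{1}{-5}}{3} = - \frac{1 \left(- \frac{1}{5}\right)}{3} = \left(- \frac{1}{3}\right) \left(- \frac{1}{5}\right) = \frac{1}{15}$)
$C{\left(P \right)} = \frac{-35 + P}{2 P}$
$M{\left(x \right)} = - \frac{59}{15}$ ($M{\left(x \right)} = 2 + \left(\frac{1}{15} - 6\right) = 2 - \frac{89}{15} = - \frac{59}{15}$)
$\left(\left(\left(-14\right) 0 + 14\right) - 1396\right) \left(M{\left(-18 \right)} + C{\left(8 \right)}\right) = \left(\left(\left(-14\right) 0 + 14\right) - 1396\right) \left(- \frac{59}{15} + \frac{-35 + 8}{2 \cdot 8}\right) = \left(\left(0 + 14\right) - 1396\right) \left(- \frac{59}{15} + \frac{1}{2} \cdot \frac{1}{8} \left(-27\right)\right) = \left(14 - 1396\right) \left(- \frac{59}{15} - \frac{27}{16}\right) = \left(-1382\right) \left(- \frac{1349}{240}\right) = \frac{932159}{120}$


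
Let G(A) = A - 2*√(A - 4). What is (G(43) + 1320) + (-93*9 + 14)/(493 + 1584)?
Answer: 2830128/2077 - 2*√39 ≈ 1350.1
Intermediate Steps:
G(A) = A - 2*√(-4 + A)
(G(43) + 1320) + (-93*9 + 14)/(493 + 1584) = ((43 - 2*√(-4 + 43)) + 1320) + (-93*9 + 14)/(493 + 1584) = ((43 - 2*√39) + 1320) + (-837 + 14)/2077 = (1363 - 2*√39) - 823*1/2077 = (1363 - 2*√39) - 823/2077 = 2830128/2077 - 2*√39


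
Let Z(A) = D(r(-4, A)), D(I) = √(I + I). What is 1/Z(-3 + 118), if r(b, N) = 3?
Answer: √6/6 ≈ 0.40825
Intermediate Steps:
D(I) = √2*√I (D(I) = √(2*I) = √2*√I)
Z(A) = √6 (Z(A) = √2*√3 = √6)
1/Z(-3 + 118) = 1/(√6) = √6/6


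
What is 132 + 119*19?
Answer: 2393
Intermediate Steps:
132 + 119*19 = 132 + 2261 = 2393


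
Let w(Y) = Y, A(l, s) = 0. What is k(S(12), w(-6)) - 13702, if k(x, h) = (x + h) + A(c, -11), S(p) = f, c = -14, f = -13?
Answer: -13721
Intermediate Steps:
S(p) = -13
k(x, h) = h + x (k(x, h) = (x + h) + 0 = (h + x) + 0 = h + x)
k(S(12), w(-6)) - 13702 = (-6 - 13) - 13702 = -19 - 13702 = -13721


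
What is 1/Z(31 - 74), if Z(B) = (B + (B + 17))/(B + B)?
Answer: 86/69 ≈ 1.2464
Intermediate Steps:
Z(B) = (17 + 2*B)/(2*B) (Z(B) = (B + (17 + B))/((2*B)) = (17 + 2*B)*(1/(2*B)) = (17 + 2*B)/(2*B))
1/Z(31 - 74) = 1/((17/2 + (31 - 74))/(31 - 74)) = 1/((17/2 - 43)/(-43)) = 1/(-1/43*(-69/2)) = 1/(69/86) = 86/69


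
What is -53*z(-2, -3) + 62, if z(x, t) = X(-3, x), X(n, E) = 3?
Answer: -97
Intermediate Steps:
z(x, t) = 3
-53*z(-2, -3) + 62 = -53*3 + 62 = -159 + 62 = -97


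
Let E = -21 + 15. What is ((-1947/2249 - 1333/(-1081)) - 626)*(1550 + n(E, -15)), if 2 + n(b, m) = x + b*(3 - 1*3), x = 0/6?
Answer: -2354536768032/2431169 ≈ -9.6848e+5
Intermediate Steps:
E = -6
x = 0 (x = 0*(1/6) = 0)
n(b, m) = -2 (n(b, m) = -2 + (0 + b*(3 - 1*3)) = -2 + (0 + b*(3 - 3)) = -2 + (0 + b*0) = -2 + (0 + 0) = -2 + 0 = -2)
((-1947/2249 - 1333/(-1081)) - 626)*(1550 + n(E, -15)) = ((-1947/2249 - 1333/(-1081)) - 626)*(1550 - 2) = ((-1947*1/2249 - 1333*(-1/1081)) - 626)*1548 = ((-1947/2249 + 1333/1081) - 626)*1548 = (893210/2431169 - 626)*1548 = -1521018584/2431169*1548 = -2354536768032/2431169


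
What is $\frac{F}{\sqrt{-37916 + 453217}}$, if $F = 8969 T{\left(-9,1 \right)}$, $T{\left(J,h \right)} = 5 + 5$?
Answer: $\frac{89690 \sqrt{415301}}{415301} \approx 139.18$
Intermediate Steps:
$T{\left(J,h \right)} = 10$
$F = 89690$ ($F = 8969 \cdot 10 = 89690$)
$\frac{F}{\sqrt{-37916 + 453217}} = \frac{89690}{\sqrt{-37916 + 453217}} = \frac{89690}{\sqrt{415301}} = 89690 \frac{\sqrt{415301}}{415301} = \frac{89690 \sqrt{415301}}{415301}$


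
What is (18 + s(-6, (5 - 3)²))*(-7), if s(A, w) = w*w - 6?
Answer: -196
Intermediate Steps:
s(A, w) = -6 + w² (s(A, w) = w² - 6 = -6 + w²)
(18 + s(-6, (5 - 3)²))*(-7) = (18 + (-6 + ((5 - 3)²)²))*(-7) = (18 + (-6 + (2²)²))*(-7) = (18 + (-6 + 4²))*(-7) = (18 + (-6 + 16))*(-7) = (18 + 10)*(-7) = 28*(-7) = -196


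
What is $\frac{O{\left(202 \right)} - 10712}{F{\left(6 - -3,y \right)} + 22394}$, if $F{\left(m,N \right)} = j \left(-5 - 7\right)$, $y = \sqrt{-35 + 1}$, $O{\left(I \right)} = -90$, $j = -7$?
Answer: $- \frac{5401}{11239} \approx -0.48056$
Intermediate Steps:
$y = i \sqrt{34}$ ($y = \sqrt{-34} = i \sqrt{34} \approx 5.8309 i$)
$F{\left(m,N \right)} = 84$ ($F{\left(m,N \right)} = - 7 \left(-5 - 7\right) = \left(-7\right) \left(-12\right) = 84$)
$\frac{O{\left(202 \right)} - 10712}{F{\left(6 - -3,y \right)} + 22394} = \frac{-90 - 10712}{84 + 22394} = - \frac{10802}{22478} = \left(-10802\right) \frac{1}{22478} = - \frac{5401}{11239}$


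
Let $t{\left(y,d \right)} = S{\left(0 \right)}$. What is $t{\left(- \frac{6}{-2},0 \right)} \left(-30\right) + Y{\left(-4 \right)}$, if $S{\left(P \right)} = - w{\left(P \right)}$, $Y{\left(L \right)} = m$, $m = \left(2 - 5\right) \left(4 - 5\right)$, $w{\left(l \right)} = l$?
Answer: $3$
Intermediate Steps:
$m = 3$ ($m = \left(-3\right) \left(-1\right) = 3$)
$Y{\left(L \right)} = 3$
$S{\left(P \right)} = - P$
$t{\left(y,d \right)} = 0$ ($t{\left(y,d \right)} = \left(-1\right) 0 = 0$)
$t{\left(- \frac{6}{-2},0 \right)} \left(-30\right) + Y{\left(-4 \right)} = 0 \left(-30\right) + 3 = 0 + 3 = 3$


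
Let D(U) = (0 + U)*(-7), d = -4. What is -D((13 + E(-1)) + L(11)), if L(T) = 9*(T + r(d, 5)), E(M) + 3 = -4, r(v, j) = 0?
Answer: 735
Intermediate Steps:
E(M) = -7 (E(M) = -3 - 4 = -7)
L(T) = 9*T (L(T) = 9*(T + 0) = 9*T)
D(U) = -7*U (D(U) = U*(-7) = -7*U)
-D((13 + E(-1)) + L(11)) = -(-7)*((13 - 7) + 9*11) = -(-7)*(6 + 99) = -(-7)*105 = -1*(-735) = 735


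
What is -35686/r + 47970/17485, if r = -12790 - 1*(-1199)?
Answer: 18153692/3117979 ≈ 5.8223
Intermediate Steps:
r = -11591 (r = -12790 + 1199 = -11591)
-35686/r + 47970/17485 = -35686/(-11591) + 47970/17485 = -35686*(-1/11591) + 47970*(1/17485) = 35686/11591 + 738/269 = 18153692/3117979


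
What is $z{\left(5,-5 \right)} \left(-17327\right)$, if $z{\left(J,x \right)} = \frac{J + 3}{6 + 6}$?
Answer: $- \frac{34654}{3} \approx -11551.0$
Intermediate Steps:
$z{\left(J,x \right)} = \frac{1}{4} + \frac{J}{12}$ ($z{\left(J,x \right)} = \frac{3 + J}{12} = \left(3 + J\right) \frac{1}{12} = \frac{1}{4} + \frac{J}{12}$)
$z{\left(5,-5 \right)} \left(-17327\right) = \left(\frac{1}{4} + \frac{1}{12} \cdot 5\right) \left(-17327\right) = \left(\frac{1}{4} + \frac{5}{12}\right) \left(-17327\right) = \frac{2}{3} \left(-17327\right) = - \frac{34654}{3}$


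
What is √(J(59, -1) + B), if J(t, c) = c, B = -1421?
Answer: 3*I*√158 ≈ 37.709*I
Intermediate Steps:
√(J(59, -1) + B) = √(-1 - 1421) = √(-1422) = 3*I*√158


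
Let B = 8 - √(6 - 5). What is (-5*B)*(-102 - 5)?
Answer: 3745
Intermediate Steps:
B = 7 (B = 8 - √1 = 8 - 1*1 = 8 - 1 = 7)
(-5*B)*(-102 - 5) = (-5*7)*(-102 - 5) = -35*(-107) = 3745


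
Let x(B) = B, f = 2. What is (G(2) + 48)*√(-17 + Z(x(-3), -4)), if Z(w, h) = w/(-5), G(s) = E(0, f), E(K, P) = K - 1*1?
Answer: 47*I*√410/5 ≈ 190.34*I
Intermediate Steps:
E(K, P) = -1 + K (E(K, P) = K - 1 = -1 + K)
G(s) = -1 (G(s) = -1 + 0 = -1)
Z(w, h) = -w/5 (Z(w, h) = w*(-⅕) = -w/5)
(G(2) + 48)*√(-17 + Z(x(-3), -4)) = (-1 + 48)*√(-17 - ⅕*(-3)) = 47*√(-17 + ⅗) = 47*√(-82/5) = 47*(I*√410/5) = 47*I*√410/5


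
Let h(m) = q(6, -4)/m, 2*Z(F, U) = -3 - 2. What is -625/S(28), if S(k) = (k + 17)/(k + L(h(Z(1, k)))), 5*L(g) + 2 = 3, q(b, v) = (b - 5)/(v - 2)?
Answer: -1175/3 ≈ -391.67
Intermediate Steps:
q(b, v) = (-5 + b)/(-2 + v)
Z(F, U) = -5/2 (Z(F, U) = (-3 - 2)/2 = (½)*(-5) = -5/2)
h(m) = -1/(6*m) (h(m) = ((-5 + 6)/(-2 - 4))/m = (1/(-6))/m = (-⅙*1)/m = -1/(6*m))
L(g) = ⅕ (L(g) = -⅖ + (⅕)*3 = -⅖ + ⅗ = ⅕)
S(k) = (17 + k)/(⅕ + k) (S(k) = (k + 17)/(k + ⅕) = (17 + k)/(⅕ + k))
-625/S(28) = -625*(1 + 5*28)/(5*(17 + 28)) = -625/(5*45/(1 + 140)) = -625/(5*45/141) = -625/(5*(1/141)*45) = -625/75/47 = -625*47/75 = -1175/3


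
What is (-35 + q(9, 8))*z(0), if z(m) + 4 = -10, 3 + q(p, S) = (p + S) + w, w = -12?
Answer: 462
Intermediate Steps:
q(p, S) = -15 + S + p (q(p, S) = -3 + ((p + S) - 12) = -3 + ((S + p) - 12) = -3 + (-12 + S + p) = -15 + S + p)
z(m) = -14 (z(m) = -4 - 10 = -14)
(-35 + q(9, 8))*z(0) = (-35 + (-15 + 8 + 9))*(-14) = (-35 + 2)*(-14) = -33*(-14) = 462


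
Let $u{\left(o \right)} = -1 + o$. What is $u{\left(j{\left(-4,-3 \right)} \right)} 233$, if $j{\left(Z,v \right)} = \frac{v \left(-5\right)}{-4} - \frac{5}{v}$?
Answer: $- \frac{8621}{12} \approx -718.42$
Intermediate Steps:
$j{\left(Z,v \right)} = - \frac{5}{v} + \frac{5 v}{4}$ ($j{\left(Z,v \right)} = - 5 v \left(- \frac{1}{4}\right) - \frac{5}{v} = \frac{5 v}{4} - \frac{5}{v} = - \frac{5}{v} + \frac{5 v}{4}$)
$u{\left(j{\left(-4,-3 \right)} \right)} 233 = \left(-1 + \left(- \frac{5}{-3} + \frac{5}{4} \left(-3\right)\right)\right) 233 = \left(-1 - \frac{25}{12}\right) 233 = \left(- \frac{37}{12}\right) 233 = - \frac{8621}{12}$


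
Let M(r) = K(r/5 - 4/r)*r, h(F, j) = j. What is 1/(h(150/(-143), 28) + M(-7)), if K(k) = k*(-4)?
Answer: 5/24 ≈ 0.20833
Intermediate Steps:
K(k) = -4*k
M(r) = r*(16/r - 4*r/5) (M(r) = (-4*(r/5 - 4/r))*r = (-4*(-4/r + r/5))*r = (16/r - 4*r/5)*r = r*(16/r - 4*r/5))
1/(h(150/(-143), 28) + M(-7)) = 1/(28 + (16 - ⅘*(-7)²)) = 1/(28 + (16 - ⅘*49)) = 1/(28 + (16 - 196/5)) = 1/(28 - 116/5) = 1/(24/5) = 5/24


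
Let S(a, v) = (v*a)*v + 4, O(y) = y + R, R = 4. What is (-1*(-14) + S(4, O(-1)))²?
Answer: 2916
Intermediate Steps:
O(y) = 4 + y (O(y) = y + 4 = 4 + y)
S(a, v) = 4 + a*v² (S(a, v) = (a*v)*v + 4 = a*v² + 4 = 4 + a*v²)
(-1*(-14) + S(4, O(-1)))² = (-1*(-14) + (4 + 4*(4 - 1)²))² = (14 + (4 + 4*3²))² = (14 + (4 + 4*9))² = (14 + (4 + 36))² = (14 + 40)² = 54² = 2916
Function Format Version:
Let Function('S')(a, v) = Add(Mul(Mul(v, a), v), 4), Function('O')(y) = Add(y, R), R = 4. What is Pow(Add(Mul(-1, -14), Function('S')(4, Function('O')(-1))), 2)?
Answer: 2916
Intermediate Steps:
Function('O')(y) = Add(4, y) (Function('O')(y) = Add(y, 4) = Add(4, y))
Function('S')(a, v) = Add(4, Mul(a, Pow(v, 2))) (Function('S')(a, v) = Add(Mul(Mul(a, v), v), 4) = Add(Mul(a, Pow(v, 2)), 4) = Add(4, Mul(a, Pow(v, 2))))
Pow(Add(Mul(-1, -14), Function('S')(4, Function('O')(-1))), 2) = Pow(Add(Mul(-1, -14), Add(4, Mul(4, Pow(Add(4, -1), 2)))), 2) = Pow(Add(14, Add(4, Mul(4, Pow(3, 2)))), 2) = Pow(Add(14, Add(4, Mul(4, 9))), 2) = Pow(Add(14, Add(4, 36)), 2) = Pow(Add(14, 40), 2) = Pow(54, 2) = 2916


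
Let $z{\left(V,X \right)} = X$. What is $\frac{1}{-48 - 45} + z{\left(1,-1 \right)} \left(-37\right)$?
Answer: $\frac{3440}{93} \approx 36.989$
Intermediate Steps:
$\frac{1}{-48 - 45} + z{\left(1,-1 \right)} \left(-37\right) = \frac{1}{-48 - 45} - -37 = \frac{1}{-93} + 37 = - \frac{1}{93} + 37 = \frac{3440}{93}$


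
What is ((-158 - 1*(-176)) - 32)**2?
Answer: 196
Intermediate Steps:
((-158 - 1*(-176)) - 32)**2 = ((-158 + 176) - 32)**2 = (18 - 32)**2 = (-14)**2 = 196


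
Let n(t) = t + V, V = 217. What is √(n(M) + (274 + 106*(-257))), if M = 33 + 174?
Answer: 4*I*√1659 ≈ 162.92*I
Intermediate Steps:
M = 207
n(t) = 217 + t (n(t) = t + 217 = 217 + t)
√(n(M) + (274 + 106*(-257))) = √((217 + 207) + (274 + 106*(-257))) = √(424 + (274 - 27242)) = √(424 - 26968) = √(-26544) = 4*I*√1659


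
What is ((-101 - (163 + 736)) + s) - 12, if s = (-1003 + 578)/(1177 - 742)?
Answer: -88129/87 ≈ -1013.0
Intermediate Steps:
s = -85/87 (s = -425/435 = -425*1/435 = -85/87 ≈ -0.97701)
((-101 - (163 + 736)) + s) - 12 = ((-101 - (163 + 736)) - 85/87) - 12 = ((-101 - 1*899) - 85/87) - 12 = ((-101 - 899) - 85/87) - 12 = (-1000 - 85/87) - 12 = -87085/87 - 12 = -88129/87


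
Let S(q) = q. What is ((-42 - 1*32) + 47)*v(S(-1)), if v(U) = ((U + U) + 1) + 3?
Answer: -54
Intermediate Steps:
v(U) = 4 + 2*U (v(U) = (2*U + 1) + 3 = (1 + 2*U) + 3 = 4 + 2*U)
((-42 - 1*32) + 47)*v(S(-1)) = ((-42 - 1*32) + 47)*(4 + 2*(-1)) = ((-42 - 32) + 47)*(4 - 2) = (-74 + 47)*2 = -27*2 = -54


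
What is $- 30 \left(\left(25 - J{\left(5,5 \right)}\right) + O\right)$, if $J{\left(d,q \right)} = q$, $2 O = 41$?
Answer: $-1215$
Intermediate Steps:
$O = \frac{41}{2}$ ($O = \frac{1}{2} \cdot 41 = \frac{41}{2} \approx 20.5$)
$- 30 \left(\left(25 - J{\left(5,5 \right)}\right) + O\right) = - 30 \left(\left(25 - 5\right) + \frac{41}{2}\right) = - 30 \left(20 + \frac{41}{2}\right) = \left(-30\right) \frac{81}{2} = -1215$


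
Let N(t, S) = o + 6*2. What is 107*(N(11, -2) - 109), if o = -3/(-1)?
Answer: -10058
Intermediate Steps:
o = 3 (o = -3*(-1) = 3)
N(t, S) = 15 (N(t, S) = 3 + 6*2 = 3 + 12 = 15)
107*(N(11, -2) - 109) = 107*(15 - 109) = 107*(-94) = -10058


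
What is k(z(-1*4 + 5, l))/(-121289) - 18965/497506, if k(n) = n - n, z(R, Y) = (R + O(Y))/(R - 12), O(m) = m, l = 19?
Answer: -18965/497506 ≈ -0.038120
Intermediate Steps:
z(R, Y) = (R + Y)/(-12 + R) (z(R, Y) = (R + Y)/(R - 12) = (R + Y)/(-12 + R))
k(n) = 0
k(z(-1*4 + 5, l))/(-121289) - 18965/497506 = 0/(-121289) - 18965/497506 = 0*(-1/121289) - 18965*1/497506 = 0 - 18965/497506 = -18965/497506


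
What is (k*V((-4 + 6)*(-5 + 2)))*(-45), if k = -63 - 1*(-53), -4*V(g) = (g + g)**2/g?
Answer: 2700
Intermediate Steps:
V(g) = -g (V(g) = -(g + g)**2/(4*g) = -(2*g)**2/(4*g) = -4*g**2/(4*g) = -g)
k = -10 (k = -63 + 53 = -10)
(k*V((-4 + 6)*(-5 + 2)))*(-45) = -(-10)*(-4 + 6)*(-5 + 2)*(-45) = -(-10)*2*(-3)*(-45) = -(-10)*(-6)*(-45) = -10*6*(-45) = -60*(-45) = 2700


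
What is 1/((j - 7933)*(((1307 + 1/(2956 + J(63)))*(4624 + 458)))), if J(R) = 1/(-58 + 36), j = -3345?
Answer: -21677/1623833992898348 ≈ -1.3349e-11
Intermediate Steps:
J(R) = -1/22 (J(R) = 1/(-22) = -1/22)
1/((j - 7933)*(((1307 + 1/(2956 + J(63)))*(4624 + 458)))) = 1/((-3345 - 7933)*(((1307 + 1/(2956 - 1/22))*(4624 + 458)))) = 1/((-11278)*(((1307 + 1/(65031/22))*5082))) = -1/(5082*(1307 + 22/65031))/11278 = -1/(11278*((84995539/65031)*5082)) = -1/(11278*143982443066/21677) = -1/11278*21677/143982443066 = -21677/1623833992898348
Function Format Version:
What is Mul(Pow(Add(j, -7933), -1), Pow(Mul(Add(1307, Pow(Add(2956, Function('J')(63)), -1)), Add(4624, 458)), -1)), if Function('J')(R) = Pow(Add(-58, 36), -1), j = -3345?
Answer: Rational(-21677, 1623833992898348) ≈ -1.3349e-11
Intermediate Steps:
Function('J')(R) = Rational(-1, 22) (Function('J')(R) = Pow(-22, -1) = Rational(-1, 22))
Mul(Pow(Add(j, -7933), -1), Pow(Mul(Add(1307, Pow(Add(2956, Function('J')(63)), -1)), Add(4624, 458)), -1)) = Mul(Pow(Add(-3345, -7933), -1), Pow(Mul(Add(1307, Pow(Add(2956, Rational(-1, 22)), -1)), Add(4624, 458)), -1)) = Mul(Pow(-11278, -1), Pow(Mul(Add(1307, Pow(Rational(65031, 22), -1)), 5082), -1)) = Mul(Rational(-1, 11278), Pow(Mul(Add(1307, Rational(22, 65031)), 5082), -1)) = Mul(Rational(-1, 11278), Pow(Mul(Rational(84995539, 65031), 5082), -1)) = Mul(Rational(-1, 11278), Pow(Rational(143982443066, 21677), -1)) = Mul(Rational(-1, 11278), Rational(21677, 143982443066)) = Rational(-21677, 1623833992898348)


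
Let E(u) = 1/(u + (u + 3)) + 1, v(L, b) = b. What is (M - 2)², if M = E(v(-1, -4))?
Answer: 36/25 ≈ 1.4400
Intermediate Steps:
E(u) = 1 + 1/(3 + 2*u) (E(u) = 1/(u + (3 + u)) + 1 = 1/(3 + 2*u) + 1 = 1 + 1/(3 + 2*u))
M = ⅘ (M = 2*(2 - 4)/(3 + 2*(-4)) = 2*(-2)/(3 - 8) = 2*(-2)/(-5) = 2*(-⅕)*(-2) = ⅘ ≈ 0.80000)
(M - 2)² = (⅘ - 2)² = (-6/5)² = 36/25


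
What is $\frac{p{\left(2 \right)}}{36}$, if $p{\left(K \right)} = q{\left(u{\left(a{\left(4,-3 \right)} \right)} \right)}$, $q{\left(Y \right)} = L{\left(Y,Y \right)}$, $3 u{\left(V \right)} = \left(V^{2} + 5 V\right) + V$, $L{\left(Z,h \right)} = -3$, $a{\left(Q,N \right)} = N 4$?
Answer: $- \frac{1}{12} \approx -0.083333$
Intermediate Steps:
$a{\left(Q,N \right)} = 4 N$
$u{\left(V \right)} = 2 V + \frac{V^{2}}{3}$ ($u{\left(V \right)} = \frac{\left(V^{2} + 5 V\right) + V}{3} = \frac{V^{2} + 6 V}{3} = 2 V + \frac{V^{2}}{3}$)
$q{\left(Y \right)} = -3$
$p{\left(K \right)} = -3$
$\frac{p{\left(2 \right)}}{36} = \frac{1}{36} \left(-3\right) = - \frac{1}{12}$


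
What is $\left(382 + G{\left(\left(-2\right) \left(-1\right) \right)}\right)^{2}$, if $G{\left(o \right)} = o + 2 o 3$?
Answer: $156816$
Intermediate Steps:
$G{\left(o \right)} = 7 o$ ($G{\left(o \right)} = o + 2 \cdot 3 o = o + 6 o = 7 o$)
$\left(382 + G{\left(\left(-2\right) \left(-1\right) \right)}\right)^{2} = \left(382 + 7 \left(\left(-2\right) \left(-1\right)\right)\right)^{2} = \left(382 + 7 \cdot 2\right)^{2} = \left(382 + 14\right)^{2} = 396^{2} = 156816$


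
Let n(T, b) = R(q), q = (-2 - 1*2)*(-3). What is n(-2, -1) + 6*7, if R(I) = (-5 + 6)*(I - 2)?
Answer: 52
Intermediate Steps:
q = 12 (q = (-2 - 2)*(-3) = -4*(-3) = 12)
R(I) = -2 + I (R(I) = 1*(-2 + I) = -2 + I)
n(T, b) = 10 (n(T, b) = -2 + 12 = 10)
n(-2, -1) + 6*7 = 10 + 6*7 = 10 + 42 = 52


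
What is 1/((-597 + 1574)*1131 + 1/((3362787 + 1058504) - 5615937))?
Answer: 1194646/1320068299601 ≈ 9.0499e-7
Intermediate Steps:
1/((-597 + 1574)*1131 + 1/((3362787 + 1058504) - 5615937)) = 1/(977*1131 + 1/(4421291 - 5615937)) = 1/(1104987 + 1/(-1194646)) = 1/(1104987 - 1/1194646) = 1/(1320068299601/1194646) = 1194646/1320068299601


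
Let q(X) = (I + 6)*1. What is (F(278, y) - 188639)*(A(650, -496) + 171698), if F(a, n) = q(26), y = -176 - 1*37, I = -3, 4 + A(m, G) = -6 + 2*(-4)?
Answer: -32385028480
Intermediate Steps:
A(m, G) = -18 (A(m, G) = -4 + (-6 + 2*(-4)) = -4 + (-6 - 8) = -4 - 14 = -18)
y = -213 (y = -176 - 37 = -213)
q(X) = 3 (q(X) = (-3 + 6)*1 = 3*1 = 3)
F(a, n) = 3
(F(278, y) - 188639)*(A(650, -496) + 171698) = (3 - 188639)*(-18 + 171698) = -188636*171680 = -32385028480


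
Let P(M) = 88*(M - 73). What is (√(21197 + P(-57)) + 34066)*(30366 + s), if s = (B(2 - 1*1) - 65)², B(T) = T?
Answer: 1173982492 + 34462*√9757 ≈ 1.1774e+9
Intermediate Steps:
P(M) = -6424 + 88*M (P(M) = 88*(-73 + M) = -6424 + 88*M)
s = 4096 (s = ((2 - 1*1) - 65)² = ((2 - 1) - 65)² = (1 - 65)² = (-64)² = 4096)
(√(21197 + P(-57)) + 34066)*(30366 + s) = (√(21197 + (-6424 + 88*(-57))) + 34066)*(30366 + 4096) = (√(21197 + (-6424 - 5016)) + 34066)*34462 = (√(21197 - 11440) + 34066)*34462 = (√9757 + 34066)*34462 = (34066 + √9757)*34462 = 1173982492 + 34462*√9757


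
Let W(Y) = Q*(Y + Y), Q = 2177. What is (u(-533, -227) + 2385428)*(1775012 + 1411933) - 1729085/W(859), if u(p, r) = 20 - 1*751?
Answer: 28424272786928908105/3740086 ≈ 7.5999e+12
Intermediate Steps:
u(p, r) = -731 (u(p, r) = 20 - 751 = -731)
W(Y) = 4354*Y (W(Y) = 2177*(Y + Y) = 2177*(2*Y) = 4354*Y)
(u(-533, -227) + 2385428)*(1775012 + 1411933) - 1729085/W(859) = (-731 + 2385428)*(1775012 + 1411933) - 1729085/(4354*859) = 2384697*3186945 - 1729085/3740086 = 7599898180665 - 1729085/3740086 = 28424272786928908105/3740086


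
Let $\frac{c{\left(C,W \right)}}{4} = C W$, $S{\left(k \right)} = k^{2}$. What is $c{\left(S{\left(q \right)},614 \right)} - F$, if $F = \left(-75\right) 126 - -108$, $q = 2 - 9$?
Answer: $129686$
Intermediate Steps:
$q = -7$
$F = -9342$ ($F = -9450 + 108 = -9342$)
$c{\left(C,W \right)} = 4 C W$
$c{\left(S{\left(q \right)},614 \right)} - F = 4 \left(-7\right)^{2} \cdot 614 - -9342 = 4 \cdot 49 \cdot 614 + 9342 = 120344 + 9342 = 129686$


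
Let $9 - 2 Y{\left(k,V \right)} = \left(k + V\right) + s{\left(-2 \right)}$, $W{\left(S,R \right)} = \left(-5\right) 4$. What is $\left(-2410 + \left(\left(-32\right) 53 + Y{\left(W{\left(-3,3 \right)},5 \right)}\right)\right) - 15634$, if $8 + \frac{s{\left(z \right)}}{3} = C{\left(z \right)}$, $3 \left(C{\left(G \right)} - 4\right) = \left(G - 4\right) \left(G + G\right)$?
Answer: $-19734$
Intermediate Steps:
$W{\left(S,R \right)} = -20$
$C{\left(G \right)} = 4 + \frac{2 G \left(-4 + G\right)}{3}$ ($C{\left(G \right)} = 4 + \frac{\left(G - 4\right) \left(G + G\right)}{3} = 4 + \frac{\left(-4 + G\right) 2 G}{3} = 4 + \frac{2 G \left(-4 + G\right)}{3}$)
$s{\left(z \right)} = -12 - 8 z + 2 z^{2}$ ($s{\left(z \right)} = -24 + 3 \left(4 - \frac{8 z}{3} + \frac{2 z^{2}}{3}\right) = -24 + \left(12 - 8 z + 2 z^{2}\right) = -12 - 8 z + 2 z^{2}$)
$Y{\left(k,V \right)} = - \frac{3}{2} - \frac{V}{2} - \frac{k}{2}$ ($Y{\left(k,V \right)} = \frac{9}{2} - \frac{\left(k + V\right) - \left(-4 - 8\right)}{2} = \frac{9}{2} - \frac{\left(V + k\right) + \left(-12 + 16 + 2 \cdot 4\right)}{2} = \frac{9}{2} - \frac{\left(V + k\right) + \left(-12 + 16 + 8\right)}{2} = \frac{9}{2} - \frac{\left(V + k\right) + 12}{2} = \frac{9}{2} - \frac{12 + V + k}{2} = \frac{9}{2} - \left(6 + \frac{V}{2} + \frac{k}{2}\right) = - \frac{3}{2} - \frac{V}{2} - \frac{k}{2}$)
$\left(-2410 + \left(\left(-32\right) 53 + Y{\left(W{\left(-3,3 \right)},5 \right)}\right)\right) - 15634 = \left(-2410 - 1690\right) - 15634 = -4100 - 15634 = -19734$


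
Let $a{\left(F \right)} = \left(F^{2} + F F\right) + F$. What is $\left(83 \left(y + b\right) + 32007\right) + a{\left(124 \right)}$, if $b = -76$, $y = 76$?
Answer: $62883$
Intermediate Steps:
$a{\left(F \right)} = F + 2 F^{2}$ ($a{\left(F \right)} = \left(F^{2} + F^{2}\right) + F = 2 F^{2} + F = F + 2 F^{2}$)
$\left(83 \left(y + b\right) + 32007\right) + a{\left(124 \right)} = \left(83 \left(76 - 76\right) + 32007\right) + 124 \left(1 + 2 \cdot 124\right) = \left(83 \cdot 0 + 32007\right) + 124 \left(1 + 248\right) = \left(0 + 32007\right) + 124 \cdot 249 = 32007 + 30876 = 62883$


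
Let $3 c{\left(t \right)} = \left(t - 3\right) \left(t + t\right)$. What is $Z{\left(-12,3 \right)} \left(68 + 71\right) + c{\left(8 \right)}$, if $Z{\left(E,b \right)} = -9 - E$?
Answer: $\frac{1331}{3} \approx 443.67$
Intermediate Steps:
$c{\left(t \right)} = \frac{2 t \left(-3 + t\right)}{3}$ ($c{\left(t \right)} = \frac{\left(t - 3\right) \left(t + t\right)}{3} = \frac{\left(-3 + t\right) 2 t}{3} = \frac{2 t \left(-3 + t\right)}{3}$)
$Z{\left(-12,3 \right)} \left(68 + 71\right) + c{\left(8 \right)} = \left(-9 - -12\right) \left(68 + 71\right) + \frac{2}{3} \cdot 8 \left(-3 + 8\right) = \left(-9 + 12\right) 139 + \frac{2}{3} \cdot 8 \cdot 5 = 3 \cdot 139 + \frac{80}{3} = 417 + \frac{80}{3} = \frac{1331}{3}$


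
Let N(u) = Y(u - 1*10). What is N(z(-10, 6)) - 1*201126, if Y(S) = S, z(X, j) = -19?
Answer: -201155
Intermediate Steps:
N(u) = -10 + u (N(u) = u - 1*10 = u - 10 = -10 + u)
N(z(-10, 6)) - 1*201126 = (-10 - 19) - 1*201126 = -29 - 201126 = -201155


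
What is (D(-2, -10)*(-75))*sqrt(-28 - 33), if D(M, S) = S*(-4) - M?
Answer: -3150*I*sqrt(61) ≈ -24602.0*I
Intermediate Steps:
D(M, S) = -M - 4*S (D(M, S) = -4*S - M = -M - 4*S)
(D(-2, -10)*(-75))*sqrt(-28 - 33) = ((-1*(-2) - 4*(-10))*(-75))*sqrt(-28 - 33) = ((2 + 40)*(-75))*sqrt(-61) = (42*(-75))*(I*sqrt(61)) = -3150*I*sqrt(61)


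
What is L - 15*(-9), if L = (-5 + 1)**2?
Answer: 151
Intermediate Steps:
L = 16 (L = (-4)**2 = 16)
L - 15*(-9) = 16 - 15*(-9) = 16 + 135 = 151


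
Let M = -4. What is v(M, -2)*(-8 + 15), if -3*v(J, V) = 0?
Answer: 0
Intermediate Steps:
v(J, V) = 0 (v(J, V) = -1/3*0 = 0)
v(M, -2)*(-8 + 15) = 0*(-8 + 15) = 0*7 = 0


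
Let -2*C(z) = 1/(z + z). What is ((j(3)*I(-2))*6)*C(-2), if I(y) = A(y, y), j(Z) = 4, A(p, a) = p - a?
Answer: 0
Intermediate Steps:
I(y) = 0 (I(y) = y - y = 0)
C(z) = -1/(4*z) (C(z) = -1/(2*(z + z)) = -1/(2*z)/2 = -1/(4*z))
((j(3)*I(-2))*6)*C(-2) = ((4*0)*6)*(-¼/(-2)) = (0*6)*(-¼*(-½)) = 0*(⅛) = 0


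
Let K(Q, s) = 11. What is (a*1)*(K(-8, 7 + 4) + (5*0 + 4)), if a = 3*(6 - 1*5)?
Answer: 45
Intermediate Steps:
a = 3 (a = 3*(6 - 5) = 3*1 = 3)
(a*1)*(K(-8, 7 + 4) + (5*0 + 4)) = (3*1)*(11 + (5*0 + 4)) = 3*(11 + (0 + 4)) = 3*(11 + 4) = 3*15 = 45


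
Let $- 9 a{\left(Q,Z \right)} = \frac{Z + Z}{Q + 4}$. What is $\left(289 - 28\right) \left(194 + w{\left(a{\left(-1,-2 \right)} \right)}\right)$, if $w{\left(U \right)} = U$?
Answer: $\frac{152018}{3} \approx 50673.0$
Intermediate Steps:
$a{\left(Q,Z \right)} = - \frac{2 Z}{9 \left(4 + Q\right)}$ ($a{\left(Q,Z \right)} = - \frac{\left(Z + Z\right) \frac{1}{Q + 4}}{9} = - \frac{2 Z \frac{1}{4 + Q}}{9} = - \frac{2 Z}{9 \left(4 + Q\right)}$)
$\left(289 - 28\right) \left(194 + w{\left(a{\left(-1,-2 \right)} \right)}\right) = \left(289 - 28\right) \left(194 - - \frac{4}{36 + 9 \left(-1\right)}\right) = 261 \left(194 - - \frac{4}{36 - 9}\right) = 261 \left(194 - - \frac{4}{27}\right) = 261 \left(194 - \left(-4\right) \frac{1}{27}\right) = 261 \left(194 + \frac{4}{27}\right) = 261 \cdot \frac{5242}{27} = \frac{152018}{3}$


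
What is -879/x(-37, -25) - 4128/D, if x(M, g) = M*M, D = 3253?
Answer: -8510619/4453357 ≈ -1.9111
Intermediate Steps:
x(M, g) = M²
-879/x(-37, -25) - 4128/D = -879/((-37)²) - 4128/3253 = -879/1369 - 4128*1/3253 = -879*1/1369 - 4128/3253 = -879/1369 - 4128/3253 = -8510619/4453357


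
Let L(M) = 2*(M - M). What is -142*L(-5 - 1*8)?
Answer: 0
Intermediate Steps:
L(M) = 0 (L(M) = 2*0 = 0)
-142*L(-5 - 1*8) = -142*0 = 0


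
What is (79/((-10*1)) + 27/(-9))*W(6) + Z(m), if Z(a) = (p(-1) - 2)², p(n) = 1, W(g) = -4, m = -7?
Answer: 223/5 ≈ 44.600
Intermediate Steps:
Z(a) = 1 (Z(a) = (1 - 2)² = (-1)² = 1)
(79/((-10*1)) + 27/(-9))*W(6) + Z(m) = (79/((-10*1)) + 27/(-9))*(-4) + 1 = (79/(-10) + 27*(-⅑))*(-4) + 1 = (79*(-⅒) - 3)*(-4) + 1 = (-79/10 - 3)*(-4) + 1 = -109/10*(-4) + 1 = 218/5 + 1 = 223/5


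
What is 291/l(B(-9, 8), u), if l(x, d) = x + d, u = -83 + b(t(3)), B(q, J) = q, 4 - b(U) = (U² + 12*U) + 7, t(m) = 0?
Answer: -291/95 ≈ -3.0632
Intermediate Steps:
b(U) = -3 - U² - 12*U (b(U) = 4 - ((U² + 12*U) + 7) = 4 - (7 + U² + 12*U) = 4 + (-7 - U² - 12*U) = -3 - U² - 12*U)
u = -86 (u = -83 + (-3 - 1*0² - 12*0) = -83 + (-3 - 1*0 + 0) = -83 + (-3 + 0 + 0) = -83 - 3 = -86)
l(x, d) = d + x
291/l(B(-9, 8), u) = 291/(-86 - 9) = 291/(-95) = 291*(-1/95) = -291/95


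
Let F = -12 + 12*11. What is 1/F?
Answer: 1/120 ≈ 0.0083333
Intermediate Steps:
F = 120 (F = -12 + 132 = 120)
1/F = 1/120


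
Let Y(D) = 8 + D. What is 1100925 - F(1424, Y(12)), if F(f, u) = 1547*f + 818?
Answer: -1102821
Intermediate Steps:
F(f, u) = 818 + 1547*f
1100925 - F(1424, Y(12)) = 1100925 - (818 + 1547*1424) = 1100925 - (818 + 2202928) = 1100925 - 1*2203746 = 1100925 - 2203746 = -1102821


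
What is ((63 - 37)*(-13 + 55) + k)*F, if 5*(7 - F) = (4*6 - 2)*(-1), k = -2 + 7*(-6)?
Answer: 59736/5 ≈ 11947.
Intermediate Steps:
k = -44 (k = -2 - 42 = -44)
F = 57/5 (F = 7 - (4*6 - 2)*(-1)/5 = 7 - (24 - 2)*(-1)/5 = 7 - 22*(-1)/5 = 7 - ⅕*(-22) = 7 + 22/5 = 57/5 ≈ 11.400)
((63 - 37)*(-13 + 55) + k)*F = ((63 - 37)*(-13 + 55) - 44)*(57/5) = (26*42 - 44)*(57/5) = (1092 - 44)*(57/5) = 1048*(57/5) = 59736/5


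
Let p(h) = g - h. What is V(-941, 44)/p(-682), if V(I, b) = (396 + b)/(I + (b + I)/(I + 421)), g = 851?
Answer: -17600/57596343 ≈ -0.00030557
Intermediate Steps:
p(h) = 851 - h
V(I, b) = (396 + b)/(I + (I + b)/(421 + I))
V(-941, 44)/p(-682) = ((166716 + 396*(-941) + 421*44 - 941*44)/(44 + (-941)² + 422*(-941)))/(851 - 1*(-682)) = ((166716 - 372636 + 18524 - 41404)/(44 + 885481 - 397102))/(851 + 682) = (-228800/488423)/1533 = ((1/488423)*(-228800))*(1/1533) = -17600/37571*1/1533 = -17600/57596343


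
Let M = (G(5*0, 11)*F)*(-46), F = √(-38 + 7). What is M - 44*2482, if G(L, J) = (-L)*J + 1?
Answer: -109208 - 46*I*√31 ≈ -1.0921e+5 - 256.12*I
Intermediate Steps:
F = I*√31 (F = √(-31) = I*√31 ≈ 5.5678*I)
G(L, J) = 1 - J*L (G(L, J) = -J*L + 1 = 1 - J*L)
M = -46*I*√31 (M = ((1 - 1*11*5*0)*(I*√31))*(-46) = ((1 - 1*11*0)*(I*√31))*(-46) = ((1 + 0)*(I*√31))*(-46) = (1*(I*√31))*(-46) = (I*√31)*(-46) = -46*I*√31 ≈ -256.12*I)
M - 44*2482 = -46*I*√31 - 44*2482 = -46*I*√31 - 1*109208 = -46*I*√31 - 109208 = -109208 - 46*I*√31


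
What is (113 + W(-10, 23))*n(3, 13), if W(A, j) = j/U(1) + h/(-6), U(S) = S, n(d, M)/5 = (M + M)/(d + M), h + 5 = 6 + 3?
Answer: 13195/12 ≈ 1099.6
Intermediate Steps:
h = 4 (h = -5 + (6 + 3) = -5 + 9 = 4)
n(d, M) = 10*M/(M + d) (n(d, M) = 5*((M + M)/(d + M)) = 5*((2*M)/(M + d)) = 5*(2*M/(M + d)) = 10*M/(M + d))
W(A, j) = -⅔ + j (W(A, j) = j/1 + 4/(-6) = j*1 + 4*(-⅙) = j - ⅔ = -⅔ + j)
(113 + W(-10, 23))*n(3, 13) = (113 + (-⅔ + 23))*(10*13/(13 + 3)) = (113 + 67/3)*(10*13/16) = 406*(10*13*(1/16))/3 = (406/3)*(65/8) = 13195/12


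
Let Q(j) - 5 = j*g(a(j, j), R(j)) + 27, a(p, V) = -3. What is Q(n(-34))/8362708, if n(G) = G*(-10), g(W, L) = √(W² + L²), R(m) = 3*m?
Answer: 8/2090677 + 15*√115601/122981 ≈ 0.041474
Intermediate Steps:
g(W, L) = √(L² + W²)
n(G) = -10*G
Q(j) = 32 + j*√(9 + 9*j²) (Q(j) = 5 + (j*√((3*j)² + (-3)²) + 27) = 5 + (j*√(9*j² + 9) + 27) = 5 + (j*√(9 + 9*j²) + 27) = 5 + (27 + j*√(9 + 9*j²)) = 32 + j*√(9 + 9*j²))
Q(n(-34))/8362708 = (32 + 3*(-10*(-34))*√(1 + (-10*(-34))²))/8362708 = (32 + 3*340*√(1 + 340²))*(1/8362708) = (32 + 3*340*√(1 + 115600))*(1/8362708) = (32 + 3*340*√115601)*(1/8362708) = (32 + 1020*√115601)*(1/8362708) = 8/2090677 + 15*√115601/122981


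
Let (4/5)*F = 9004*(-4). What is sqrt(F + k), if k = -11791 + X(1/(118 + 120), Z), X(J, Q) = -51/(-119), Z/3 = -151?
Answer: 3*I*sqrt(309302)/7 ≈ 238.35*I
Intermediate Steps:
Z = -453 (Z = 3*(-151) = -453)
X(J, Q) = 3/7 (X(J, Q) = -51*(-1/119) = 3/7)
k = -82534/7 (k = -11791 + 3/7 = -82534/7 ≈ -11791.)
F = -45020 (F = 5*(9004*(-4))/4 = (5/4)*(-36016) = -45020)
sqrt(F + k) = sqrt(-45020 - 82534/7) = sqrt(-397674/7) = 3*I*sqrt(309302)/7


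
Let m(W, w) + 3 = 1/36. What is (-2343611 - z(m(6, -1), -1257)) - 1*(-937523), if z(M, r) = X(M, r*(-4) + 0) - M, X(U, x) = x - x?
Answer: -50619275/36 ≈ -1.4061e+6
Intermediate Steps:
X(U, x) = 0
m(W, w) = -107/36 (m(W, w) = -3 + 1/36 = -107/36)
z(M, r) = -M (z(M, r) = 0 - M = -M)
(-2343611 - z(m(6, -1), -1257)) - 1*(-937523) = (-2343611 - (-1)*(-107)/36) - 1*(-937523) = (-2343611 - 1*107/36) + 937523 = (-2343611 - 107/36) + 937523 = -84370103/36 + 937523 = -50619275/36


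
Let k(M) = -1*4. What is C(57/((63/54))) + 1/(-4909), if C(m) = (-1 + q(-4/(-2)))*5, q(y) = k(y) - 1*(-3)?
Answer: -49091/4909 ≈ -10.000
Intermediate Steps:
k(M) = -4
q(y) = -1 (q(y) = -4 - 1*(-3) = -4 + 3 = -1)
C(m) = -10 (C(m) = (-1 - 1)*5 = -2*5 = -10)
C(57/((63/54))) + 1/(-4909) = -10 + 1/(-4909) = -10 - 1/4909 = -49091/4909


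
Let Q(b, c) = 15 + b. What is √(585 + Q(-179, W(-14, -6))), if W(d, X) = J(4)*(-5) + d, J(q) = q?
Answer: √421 ≈ 20.518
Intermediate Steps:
W(d, X) = -20 + d (W(d, X) = 4*(-5) + d = -20 + d)
√(585 + Q(-179, W(-14, -6))) = √(585 + (15 - 179)) = √(585 - 164) = √421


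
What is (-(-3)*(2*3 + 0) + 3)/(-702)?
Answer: -7/234 ≈ -0.029915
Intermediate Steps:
(-(-3)*(2*3 + 0) + 3)/(-702) = (-(-3)*(6 + 0) + 3)*(-1/702) = (-(-3)*6 + 3)*(-1/702) = (-1*(-18) + 3)*(-1/702) = (18 + 3)*(-1/702) = 21*(-1/702) = -7/234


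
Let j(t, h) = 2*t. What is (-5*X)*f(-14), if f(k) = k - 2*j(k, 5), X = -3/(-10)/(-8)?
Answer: 63/8 ≈ 7.8750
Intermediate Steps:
X = -3/80 (X = -3*(-1/10)*(-1/8) = (3/10)*(-1/8) = -3/80 ≈ -0.037500)
f(k) = -3*k (f(k) = k - 4*k = -3*k)
(-5*X)*f(-14) = (-5*(-3/80))*(-3*(-14)) = (3/16)*42 = 63/8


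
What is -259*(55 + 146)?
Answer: -52059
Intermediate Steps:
-259*(55 + 146) = -259*201 = -52059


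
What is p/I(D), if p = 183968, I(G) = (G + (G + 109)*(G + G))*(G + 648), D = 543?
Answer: 183968/843960465 ≈ 0.00021798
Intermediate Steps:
I(G) = (648 + G)*(G + 2*G*(109 + G)) (I(G) = (G + (109 + G)*(2*G))*(648 + G) = (G + 2*G*(109 + G))*(648 + G) = (648 + G)*(G + 2*G*(109 + G)))
p/I(D) = 183968/((543*(141912 + 2*543**2 + 1515*543))) = 183968/((543*(141912 + 2*294849 + 822645))) = 183968/((543*(141912 + 589698 + 822645))) = 183968/((543*1554255)) = 183968/843960465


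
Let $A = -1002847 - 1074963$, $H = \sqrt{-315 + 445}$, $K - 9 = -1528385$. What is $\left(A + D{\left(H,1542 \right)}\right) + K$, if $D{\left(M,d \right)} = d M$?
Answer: $-3606186 + 1542 \sqrt{130} \approx -3.5886 \cdot 10^{6}$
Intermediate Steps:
$K = -1528376$ ($K = 9 - 1528385 = -1528376$)
$H = \sqrt{130} \approx 11.402$
$D{\left(M,d \right)} = M d$
$A = -2077810$
$\left(A + D{\left(H,1542 \right)}\right) + K = \left(-2077810 + \sqrt{130} \cdot 1542\right) - 1528376 = \left(-2077810 + 1542 \sqrt{130}\right) - 1528376 = -3606186 + 1542 \sqrt{130}$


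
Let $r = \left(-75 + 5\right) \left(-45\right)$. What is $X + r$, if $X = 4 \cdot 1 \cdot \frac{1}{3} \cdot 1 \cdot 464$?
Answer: $\frac{11306}{3} \approx 3768.7$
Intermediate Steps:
$X = \frac{1856}{3}$ ($X = 4 \cdot 1 \cdot \frac{1}{3} \cdot 1 \cdot 464 = 4 \cdot \frac{1}{3} \cdot 1 \cdot 464 = \frac{4}{3} \cdot 1 \cdot 464 = \frac{4}{3} \cdot 464 = \frac{1856}{3} \approx 618.67$)
$r = 3150$ ($r = \left(-70\right) \left(-45\right) = 3150$)
$X + r = \frac{1856}{3} + 3150 = \frac{11306}{3}$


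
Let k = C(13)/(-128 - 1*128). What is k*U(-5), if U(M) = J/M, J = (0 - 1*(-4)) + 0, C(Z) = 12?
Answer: 3/80 ≈ 0.037500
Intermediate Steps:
J = 4 (J = (0 + 4) + 0 = 4 + 0 = 4)
U(M) = 4/M
k = -3/64 (k = 12/(-128 - 1*128) = 12/(-128 - 128) = 12/(-256) = 12*(-1/256) = -3/64 ≈ -0.046875)
k*U(-5) = -3/(16*(-5)) = -3*(-1)/(16*5) = -3/64*(-⅘) = 3/80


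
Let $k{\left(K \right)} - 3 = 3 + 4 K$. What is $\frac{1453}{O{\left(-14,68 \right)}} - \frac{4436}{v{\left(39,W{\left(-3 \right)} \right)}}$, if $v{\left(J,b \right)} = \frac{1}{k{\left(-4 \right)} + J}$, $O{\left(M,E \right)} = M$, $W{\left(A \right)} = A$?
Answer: $- \frac{1802469}{14} \approx -1.2875 \cdot 10^{5}$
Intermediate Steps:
$k{\left(K \right)} = 6 + 4 K$ ($k{\left(K \right)} = 3 + \left(3 + 4 K\right) = 6 + 4 K$)
$v{\left(J,b \right)} = \frac{1}{-10 + J}$ ($v{\left(J,b \right)} = \frac{1}{\left(6 + 4 \left(-4\right)\right) + J} = \frac{1}{\left(6 - 16\right) + J} = \frac{1}{-10 + J}$)
$\frac{1453}{O{\left(-14,68 \right)}} - \frac{4436}{v{\left(39,W{\left(-3 \right)} \right)}} = \frac{1453}{-14} - \frac{4436}{\frac{1}{-10 + 39}} = 1453 \left(- \frac{1}{14}\right) - \frac{4436}{\frac{1}{29}} = - \frac{1453}{14} - 4436 \frac{1}{\frac{1}{29}} = - \frac{1453}{14} - 128644 = - \frac{1802469}{14}$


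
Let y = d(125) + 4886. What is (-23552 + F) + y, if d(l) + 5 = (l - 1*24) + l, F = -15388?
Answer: -33833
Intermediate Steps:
d(l) = -29 + 2*l (d(l) = -5 + ((l - 1*24) + l) = -5 + ((l - 24) + l) = -5 + ((-24 + l) + l) = -5 + (-24 + 2*l) = -29 + 2*l)
y = 5107 (y = (-29 + 2*125) + 4886 = (-29 + 250) + 4886 = 221 + 4886 = 5107)
(-23552 + F) + y = (-23552 - 15388) + 5107 = -38940 + 5107 = -33833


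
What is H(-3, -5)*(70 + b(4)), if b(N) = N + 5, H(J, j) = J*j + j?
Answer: 790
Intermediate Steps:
H(J, j) = j + J*j
b(N) = 5 + N
H(-3, -5)*(70 + b(4)) = (-5*(1 - 3))*(70 + (5 + 4)) = (-5*(-2))*(70 + 9) = 10*79 = 790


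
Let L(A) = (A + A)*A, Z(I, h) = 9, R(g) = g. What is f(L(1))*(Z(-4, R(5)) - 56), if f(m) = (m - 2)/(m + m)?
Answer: 0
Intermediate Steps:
L(A) = 2*A**2 (L(A) = (2*A)*A = 2*A**2)
f(m) = (-2 + m)/(2*m) (f(m) = (-2 + m)/((2*m)) = (-2 + m)*(1/(2*m)) = (-2 + m)/(2*m))
f(L(1))*(Z(-4, R(5)) - 56) = ((-2 + 2*1**2)/(2*((2*1**2))))*(9 - 56) = ((-2 + 2*1)/(2*((2*1))))*(-47) = ((1/2)*(-2 + 2)/2)*(-47) = ((1/2)*(1/2)*0)*(-47) = 0*(-47) = 0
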